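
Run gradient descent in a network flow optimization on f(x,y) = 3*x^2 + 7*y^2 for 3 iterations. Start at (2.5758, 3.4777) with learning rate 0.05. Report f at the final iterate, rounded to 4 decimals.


Gradient descent on f(x,y) = 3*x^2 + 7*y^2.
Starting point: (2.5758, 3.4777), alpha = 0.05
Step 1: grad_x = 2*3*2.5758 = 15.4548, grad_y = 2*7*3.4777 = 48.6878
  x_1 = 2.5758 - 0.05*15.4548 = 1.8031
  y_1 = 3.4777 - 0.05*48.6878 = 1.0433
Step 2: grad_x = 2*3*1.8031 = 10.8184, grad_y = 2*7*1.0433 = 14.6063
  x_2 = 1.8031 - 0.05*10.8184 = 1.2621
  y_2 = 1.0433 - 0.05*14.6063 = 0.313
Step 3: grad_x = 2*3*1.2621 = 7.5729, grad_y = 2*7*0.313 = 4.3819
  x_3 = 1.2621 - 0.05*7.5729 = 0.8835
  y_3 = 0.313 - 0.05*4.3819 = 0.0939
f(0.8835, 0.0939) = 3*0.8835^2 + 7*0.0939^2 = 2.4034


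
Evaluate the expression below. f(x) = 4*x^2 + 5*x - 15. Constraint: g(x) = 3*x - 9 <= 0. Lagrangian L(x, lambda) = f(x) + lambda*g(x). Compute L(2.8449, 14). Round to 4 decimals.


Step 1: Evaluate f(x).
f(2.8449) = 4*2.8449^2 + 5*2.8449 - 15 = 31.5983
Step 2: Evaluate g(x).
g(2.8449) = 3*2.8449 - 9 = -0.4653
Step 3: Compute Lagrangian.
L = 31.5983 + 14*-0.4653 = 25.0841


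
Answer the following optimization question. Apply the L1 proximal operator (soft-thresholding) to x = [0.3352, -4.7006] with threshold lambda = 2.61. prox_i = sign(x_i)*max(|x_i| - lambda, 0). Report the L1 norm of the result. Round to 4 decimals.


Soft-thresholding with lambda = 2.61:
prox(0.3352) = sign(0.3352)*max(|0.3352| - 2.61, 0) = 0.0
prox(-4.7006) = sign(-4.7006)*max(|-4.7006| - 2.61, 0) = -2.0906
prox(x) = [0.0, -2.0906]
||prox(x)||_1 = 0.0 + 2.0906 = 2.0906


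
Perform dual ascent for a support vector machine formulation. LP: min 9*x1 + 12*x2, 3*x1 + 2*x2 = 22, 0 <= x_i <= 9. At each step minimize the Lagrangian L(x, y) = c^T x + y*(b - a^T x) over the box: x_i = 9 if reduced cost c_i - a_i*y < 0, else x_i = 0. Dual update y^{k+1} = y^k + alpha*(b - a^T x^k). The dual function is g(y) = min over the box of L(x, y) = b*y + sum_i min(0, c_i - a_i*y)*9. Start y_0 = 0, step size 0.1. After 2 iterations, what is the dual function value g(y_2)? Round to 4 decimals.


Dual ascent for LP: min 9*x1 + 12*x2, 3*x1 + 2*x2 = 22, 0 <= x_i <= 9
Step 1: y^k = 0.0, reduced costs: (9.0, 12.0)
  x^k = (0.0, 0.0), subgradient = b - a^T x = 22.0
  y^{k+1} = 0.0 + 0.1*22.0 = 2.2
Step 2: y^k = 2.2, reduced costs: (2.4, 7.6)
  x^k = (0.0, 0.0), subgradient = b - a^T x = 22.0
  y^{k+1} = 2.2 + 0.1*22.0 = 4.4
Dual objective at y_2 = 4.4: reduced costs (-4.2, 3.2), box minimizer x = (9.0, 0.0)
g(y_2) = b*y + (c1 - a1*y)*x1 + (c2 - a2*y)*x2 = 22*4.4 + (-4.2)*9.0 + 3.2*0.0 = 96.8 - 37.8 + 0.0 = 59.0


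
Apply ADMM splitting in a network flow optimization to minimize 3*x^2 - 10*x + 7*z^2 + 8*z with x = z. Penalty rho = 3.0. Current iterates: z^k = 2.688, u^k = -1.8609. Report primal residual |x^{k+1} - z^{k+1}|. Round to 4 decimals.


ADMM iteration with rho = 3.0, z^k = 2.688, u^k = -1.8609
Step 1: x-update.
Minimize 3*x^2 - 10*x + (3.0/2)*(x - 2.688 - 1.8609)^2
FOC: (2*3 + 3.0)*x = 10 + 3.0*(2.688 + 1.8609)
x^{k+1} = 2.6274
Step 2: z-update.
Minimize 7*z^2 + 8*z + (3.0/2)*(2.6274 - z - 1.8609)^2
FOC: (2*7 + 3.0)*z = -8 + 3.0*(2.6274 - 1.8609)
z^{k+1} = -0.3353
Step 3: u-update.
u^{k+1} = -1.8609 + 2.6274 + 0.3353 = 1.1018
Step 4: Primal residual = |2.6274 + 0.3353| = 2.9627


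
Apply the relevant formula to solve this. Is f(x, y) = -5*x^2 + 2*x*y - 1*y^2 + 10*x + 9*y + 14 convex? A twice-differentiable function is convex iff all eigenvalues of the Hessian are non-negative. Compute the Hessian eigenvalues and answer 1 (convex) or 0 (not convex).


The Hessian of f(x,y) = -5*x^2 + 2*x*y - 1*y^2 + 10*x + 9*y + 14 is:
H = [[-10, 2], [2, -2]]
Trace = -10 - 2 = -12
Determinant = -10*-2 - (2)^2 = 16
Discriminant = (-12)^2 - 4*16 = 80.0
Eigenvalues: lambda_1 = -10.4721, lambda_2 = -1.5279
The function is not convex.

0


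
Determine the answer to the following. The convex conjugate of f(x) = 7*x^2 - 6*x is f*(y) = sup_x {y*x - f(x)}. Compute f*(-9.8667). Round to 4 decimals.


f*(y) = sup_x {y*x - a*x^2 - b*x} = sup_x {(y-b)*x - a*x^2}
FOC: (y - b) - 2a*x = 0 => x* = (y - b)/(2a)
x* = (-9.8667 + 6)/(2*7) = -0.2762
f*(-9.8667) = (y-b)^2/(4a) = (-9.8667 + 6)^2/(4*7)
= 14.9514/28 = 0.534


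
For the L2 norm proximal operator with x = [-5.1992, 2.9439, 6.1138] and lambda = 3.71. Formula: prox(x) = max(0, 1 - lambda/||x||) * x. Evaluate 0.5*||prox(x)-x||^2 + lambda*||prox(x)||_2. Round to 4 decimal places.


Step 1: Compute ||x||.
||x|| = 8.5485
Step 2: Compute scaling factor.
scale = max(0, 1 - 3.71/8.5485) = 0.566
Step 3: prox(x) = [-2.9428, 1.6663, 3.4604]
||prox(x)|| = 4.8385
Step 4: Proximal objective.
0.5*||prox-x||^2 = 6.8821
lambda*||prox|| = 17.9508
Total = 24.8329


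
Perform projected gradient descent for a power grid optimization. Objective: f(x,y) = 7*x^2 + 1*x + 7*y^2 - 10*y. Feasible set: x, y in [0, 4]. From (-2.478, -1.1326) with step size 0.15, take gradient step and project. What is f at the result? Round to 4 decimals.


Step 1: Compute gradient at (-2.478, -1.1326).
grad_x = 2*7*-2.478 + 1 = -33.692
grad_y = 2*7*-1.1326 - 10 = -25.8564
Step 2: Gradient step.
x_raw = -2.478 - 0.15*-33.692 = 2.5758
y_raw = -1.1326 - 0.15*-25.8564 = 2.7459
Step 3: Project onto [0, 4].
x_proj = clip(2.5758) = 2.5758
y_proj = clip(2.7459) = 2.7459
Step 4: Evaluate f.
f(2.5758, 2.7459) = 74.3386


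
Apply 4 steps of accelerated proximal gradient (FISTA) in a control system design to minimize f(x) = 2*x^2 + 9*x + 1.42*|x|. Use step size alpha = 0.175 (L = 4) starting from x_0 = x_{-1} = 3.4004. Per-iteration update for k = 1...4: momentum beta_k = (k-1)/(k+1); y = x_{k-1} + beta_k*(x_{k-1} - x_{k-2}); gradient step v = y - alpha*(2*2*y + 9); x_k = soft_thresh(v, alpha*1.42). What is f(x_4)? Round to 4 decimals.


FISTA on f(x) = 2*x^2 + 9*x + 1.42*|x|
L = 4, alpha = 0.175
Iteration 1: beta = 0.0, y = 3.4004 + 0.0*(3.4004 - 3.4004) = 3.4004
  grad(y) = 22.6016, v = y - alpha*grad = -0.5549
  prox(v) = soft_thresh(-0.5549, 0.2485) = -0.3064
Iteration 2: beta = 0.3333, y = -0.3064 + 0.3333*(-0.3064 - 3.4004) = -1.542
  grad(y) = 2.8321, v = y - alpha*grad = -2.0376
  prox(v) = soft_thresh(-2.0376, 0.2485) = -1.7891
Iteration 3: beta = 0.5, y = -1.7891 + 0.5*(-1.7891 + 0.3064) = -2.5304
  grad(y) = -1.1218, v = y - alpha*grad = -2.3341
  prox(v) = soft_thresh(-2.3341, 0.2485) = -2.0856
Iteration 4: beta = 0.6, y = -2.0856 + 0.6*(-2.0856 + 1.7891) = -2.2636
  grad(y) = -0.0542, v = y - alpha*grad = -2.2541
  prox(v) = soft_thresh(-2.2541, 0.2485) = -2.0056
f(x_4) = 2*(-2.0056)^2 + 9*(-2.0056) + 1.42*|-2.0056| = -7.1576


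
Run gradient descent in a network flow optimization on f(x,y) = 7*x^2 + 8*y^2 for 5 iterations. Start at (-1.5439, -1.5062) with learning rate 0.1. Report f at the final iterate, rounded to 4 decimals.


Gradient descent on f(x,y) = 7*x^2 + 8*y^2.
Starting point: (-1.5439, -1.5062), alpha = 0.1
Step 1: grad_x = 2*7*-1.5439 = -21.6146, grad_y = 2*8*-1.5062 = -24.0992
  x_1 = -1.5439 - 0.1*-21.6146 = 0.6176
  y_1 = -1.5062 - 0.1*-24.0992 = 0.9037
Step 2: grad_x = 2*7*0.6176 = 8.6458, grad_y = 2*8*0.9037 = 14.4595
  x_2 = 0.6176 - 0.1*8.6458 = -0.247
  y_2 = 0.9037 - 0.1*14.4595 = -0.5422
Step 3: grad_x = 2*7*-0.247 = -3.4583, grad_y = 2*8*-0.5422 = -8.6757
  x_3 = -0.247 - 0.1*-3.4583 = 0.0988
  y_3 = -0.5422 - 0.1*-8.6757 = 0.3253
Step 4: grad_x = 2*7*0.0988 = 1.3833, grad_y = 2*8*0.3253 = 5.2054
  x_4 = 0.0988 - 0.1*1.3833 = -0.0395
  y_4 = 0.3253 - 0.1*5.2054 = -0.1952
Step 5: grad_x = 2*7*-0.0395 = -0.5533, grad_y = 2*8*-0.1952 = -3.1233
  x_5 = -0.0395 - 0.1*-0.5533 = 0.0158
  y_5 = -0.1952 - 0.1*-3.1233 = 0.1171
f(0.0158, 0.1171) = 7*0.0158^2 + 8*0.1171^2 = 0.1115


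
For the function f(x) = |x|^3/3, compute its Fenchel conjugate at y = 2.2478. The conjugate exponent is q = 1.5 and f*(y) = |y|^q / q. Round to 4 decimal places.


The conjugate exponent q satisfies 1/p + 1/q = 1.
p = 3, so q = 3/(3 - 1) = 1.5
|y|^q = 2.2478^1.5 = 3.3701
f*(2.2478) = 3.3701 / 1.5 = 2.2467


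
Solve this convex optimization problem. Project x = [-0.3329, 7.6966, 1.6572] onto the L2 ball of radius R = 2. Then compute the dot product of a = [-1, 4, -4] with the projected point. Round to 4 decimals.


Step 1: Compute ||x|| (intermediates to 6 decimals).
||x|| = sqrt((-0.3329)^2 + 7.6966^2 + 1.6572^2) = 7.880024
Step 2: Project.
Since ||x|| > R, scale = R/||x|| = 2/7.880024 = 0.253806, proj(x) = scale * x
proj(x) = [-0.084492, 1.953443, 0.420607]
Step 3: Dot product.
a^T * proj(x) = -1*(-0.084492) + 4*1.953443 - 4*0.420607 = 6.2158


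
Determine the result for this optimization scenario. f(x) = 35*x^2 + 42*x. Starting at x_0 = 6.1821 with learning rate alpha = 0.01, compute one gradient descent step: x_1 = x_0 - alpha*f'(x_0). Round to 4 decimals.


We compute the gradient at x_0 and apply the update.
f'(x) = 70*x + 42
f'(6.1821) = 70*6.1821 + 42 = 474.747
x_1 = 6.1821 - 0.01*474.747 = 1.4346


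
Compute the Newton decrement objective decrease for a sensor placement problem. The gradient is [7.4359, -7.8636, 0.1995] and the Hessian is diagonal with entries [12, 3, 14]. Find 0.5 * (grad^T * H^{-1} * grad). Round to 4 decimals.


Step 1: H is diagonal, so H^(-1) * g = [0.6197, -2.6212, 0.0143].
Step 2: g^T H^(-1) g = sum_i g_i^2 / H_ii
  = (7.4359)^2/12 + (-7.8636)^2/3 + (0.1995)^2/14
  = 4.6077 + 20.6121 + 0.0028 = 25.2226
Step 3: Objective decrease = 0.5 * g^T H^(-1) g = 12.6113


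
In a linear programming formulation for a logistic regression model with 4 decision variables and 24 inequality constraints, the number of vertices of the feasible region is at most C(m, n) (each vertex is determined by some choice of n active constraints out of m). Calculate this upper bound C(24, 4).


Each vertex corresponds to some choice of n active constraints out of m, so the number of vertices is at most C(m, n) = m! / (n!(m-n)!).
m = 24, n = 4
Numerator: 24 * 23 * 22 * 21
Denominator: 4! = 24
C(24, 4) = 10626


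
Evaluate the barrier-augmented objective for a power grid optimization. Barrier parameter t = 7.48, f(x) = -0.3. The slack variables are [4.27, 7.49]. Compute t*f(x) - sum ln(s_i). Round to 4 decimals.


Step 1: Compute log-barrier.
ln values: [1.4516, 2.0136]
phi = -(1.4516 + 2.0136) = -3.4652
Step 2: Compute augmented objective.
t*f(x) = 7.48*-0.3 = -2.244
Total = -2.244 - 3.4652 = -5.7092


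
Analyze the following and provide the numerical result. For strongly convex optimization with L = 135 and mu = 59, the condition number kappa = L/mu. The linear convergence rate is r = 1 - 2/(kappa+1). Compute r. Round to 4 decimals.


Step 1: Compute the condition number.
kappa = L/mu = 135/59 = 2.2881
Step 2: Compute the convergence rate.
r = 1 - 2/(kappa + 1) = 1 - 2*mu/(L + mu) = (L - mu)/(L + mu) = 76/194 = 0.3918


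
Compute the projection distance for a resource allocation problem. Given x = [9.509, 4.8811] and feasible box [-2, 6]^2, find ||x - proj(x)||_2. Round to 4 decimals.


Project each component onto [-2, 6].
clip(9.509) = 6.0, clip(4.8811) = 4.8811
Projection = [6.0, 4.8811]
Squared diffs: [12.3131, 0.0]
Distance = sqrt(12.3131) = 3.509


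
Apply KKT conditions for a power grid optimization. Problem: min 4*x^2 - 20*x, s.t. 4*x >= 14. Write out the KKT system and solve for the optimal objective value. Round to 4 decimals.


Step 1: Try lambda = 0 (constraint inactive).
x_unc = 20/(2*4) = 2.5
Check: 4*2.5 = 10.0 < 14 -- violated!
Step 2: Constraint must be active: 4*x = 14
x* = 14/4 = 3.5
lambda = (2*4*3.5 - 20)/4 = 2.0
Step 3: Compute optimal value.
f(x*) = 4*3.5^2 - 20*3.5 = -21.0


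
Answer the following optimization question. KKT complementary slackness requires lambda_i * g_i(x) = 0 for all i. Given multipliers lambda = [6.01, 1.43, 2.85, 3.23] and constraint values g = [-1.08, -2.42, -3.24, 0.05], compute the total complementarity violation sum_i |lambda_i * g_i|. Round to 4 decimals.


KKT complementary slackness check:
lambda_1 * g_1 = 6.01 * -1.08 = -6.4908
lambda_2 * g_2 = 1.43 * -2.42 = -3.4606
lambda_3 * g_3 = 2.85 * -3.24 = -9.234
lambda_4 * g_4 = 3.23 * 0.05 = 0.1615
Total violation = 6.4908 + 3.4606 + 9.234 + 0.1615 = 19.3469


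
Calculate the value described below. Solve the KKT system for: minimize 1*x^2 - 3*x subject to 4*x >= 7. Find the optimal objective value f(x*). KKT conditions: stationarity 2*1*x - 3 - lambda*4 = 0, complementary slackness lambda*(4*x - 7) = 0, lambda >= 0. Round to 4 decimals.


Step 1: Try lambda = 0 (constraint inactive).
x_unc = 3/(2*1) = 1.5
Check: 4*1.5 = 6.0 < 7 -- violated!
Step 2: Constraint must be active: 4*x = 7
x* = 7/4 = 1.75
lambda = (2*1*1.75 - 3)/4 = 0.125
Step 3: Compute optimal value.
f(x*) = 1*1.75^2 - 3*1.75 = -2.1875


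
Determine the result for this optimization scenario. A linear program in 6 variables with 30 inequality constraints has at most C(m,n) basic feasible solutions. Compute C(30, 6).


Each vertex corresponds to some choice of n active constraints out of m, so the number of vertices is at most C(m, n) = m! / (n!(m-n)!).
m = 30, n = 6
Numerator: 30 * 29 * 28 * 27 * 26 * 25
Denominator: 6! = 720
C(30, 6) = 593775


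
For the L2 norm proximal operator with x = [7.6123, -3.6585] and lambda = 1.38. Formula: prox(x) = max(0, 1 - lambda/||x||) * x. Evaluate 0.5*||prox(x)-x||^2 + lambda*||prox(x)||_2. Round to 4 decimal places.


Step 1: Compute ||x||.
||x|| = 8.4458
Step 2: Compute scaling factor.
scale = max(0, 1 - 1.38/8.4458) = 0.8366
Step 3: prox(x) = [6.3685, -3.0607]
||prox(x)|| = 7.0658
Step 4: Proximal objective.
0.5*||prox-x||^2 = 0.9522
lambda*||prox|| = 9.7508
Total = 10.703


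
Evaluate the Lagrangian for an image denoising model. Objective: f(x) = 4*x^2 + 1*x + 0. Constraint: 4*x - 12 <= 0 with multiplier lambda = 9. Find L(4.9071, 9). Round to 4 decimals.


Step 1: Evaluate f(x).
f(4.9071) = 4*4.9071^2 + 1*4.9071 + 0 = 101.2256
Step 2: Evaluate g(x).
g(4.9071) = 4*4.9071 - 12 = 7.6284
Step 3: Compute Lagrangian.
L = 101.2256 + 9*7.6284 = 169.8812


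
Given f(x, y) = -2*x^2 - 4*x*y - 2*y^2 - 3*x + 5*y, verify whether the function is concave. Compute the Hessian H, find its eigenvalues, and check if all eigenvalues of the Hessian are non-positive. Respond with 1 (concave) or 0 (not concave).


The Hessian of f(x,y) = -2*x^2 - 4*x*y - 2*y^2 - 3*x + 5*y is:
H = [[-4, -4], [-4, -4]]
Trace = -4 - 4 = -8
Determinant = -4*-4 - (-4)^2 = 0
Discriminant = (-8)^2 - 4*0 = 64.0
Eigenvalues: lambda_1 = -8.0, lambda_2 = 0.0
The function is concave.

1


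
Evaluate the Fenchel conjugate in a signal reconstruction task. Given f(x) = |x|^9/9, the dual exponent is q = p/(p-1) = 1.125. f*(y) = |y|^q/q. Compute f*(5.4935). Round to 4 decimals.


The conjugate exponent q satisfies 1/p + 1/q = 1.
p = 9, so q = 9/(9 - 1) = 1.125
|y|^q = 5.4935^1.125 = 6.7972
f*(5.4935) = 6.7972 / 1.125 = 6.042


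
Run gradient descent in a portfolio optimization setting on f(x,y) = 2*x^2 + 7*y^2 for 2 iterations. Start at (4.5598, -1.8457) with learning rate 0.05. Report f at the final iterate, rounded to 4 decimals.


Gradient descent on f(x,y) = 2*x^2 + 7*y^2.
Starting point: (4.5598, -1.8457), alpha = 0.05
Step 1: grad_x = 2*2*4.5598 = 18.2392, grad_y = 2*7*-1.8457 = -25.8398
  x_1 = 4.5598 - 0.05*18.2392 = 3.6478
  y_1 = -1.8457 - 0.05*-25.8398 = -0.5537
Step 2: grad_x = 2*2*3.6478 = 14.5914, grad_y = 2*7*-0.5537 = -7.7519
  x_2 = 3.6478 - 0.05*14.5914 = 2.9183
  y_2 = -0.5537 - 0.05*-7.7519 = -0.1661
f(2.9183, -0.1661) = 2*2.9183^2 + 7*(-0.1661)^2 = 17.2258


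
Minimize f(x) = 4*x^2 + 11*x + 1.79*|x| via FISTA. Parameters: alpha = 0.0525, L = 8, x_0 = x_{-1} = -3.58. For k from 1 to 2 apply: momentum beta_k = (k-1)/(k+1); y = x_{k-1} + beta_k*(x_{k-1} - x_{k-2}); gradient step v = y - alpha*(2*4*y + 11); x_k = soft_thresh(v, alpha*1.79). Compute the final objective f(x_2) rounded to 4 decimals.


FISTA on f(x) = 4*x^2 + 11*x + 1.79*|x|
L = 8, alpha = 0.0525
Iteration 1: beta = 0.0, y = -3.58 + 0.0*(-3.58 + 3.58) = -3.58
  grad(y) = -17.64, v = y - alpha*grad = -2.6539
  prox(v) = soft_thresh(-2.6539, 0.094) = -2.5599
Iteration 2: beta = 0.3333, y = -2.5599 + 0.3333*(-2.5599 + 3.58) = -2.2199
  grad(y) = -6.7592, v = y - alpha*grad = -1.865
  prox(v) = soft_thresh(-1.865, 0.094) = -1.7711
f(x_2) = 4*(-1.7711)^2 + 11*(-1.7711) + 1.79*|-1.7711| = -3.7648


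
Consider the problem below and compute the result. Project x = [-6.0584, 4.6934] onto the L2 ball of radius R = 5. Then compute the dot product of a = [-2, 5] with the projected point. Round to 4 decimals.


Step 1: Compute ||x|| (intermediates to 6 decimals).
||x|| = sqrt((-6.0584)^2 + 4.6934^2) = 7.663695
Step 2: Project.
Since ||x|| > R, scale = R/||x|| = 5/7.663695 = 0.652427, proj(x) = scale * x
proj(x) = [-3.952664, 3.062101]
Step 3: Dot product.
a^T * proj(x) = -2*(-3.952664) + 5*3.062101 = 23.2158


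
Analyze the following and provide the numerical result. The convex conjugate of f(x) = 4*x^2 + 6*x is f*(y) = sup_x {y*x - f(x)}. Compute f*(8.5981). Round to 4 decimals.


f*(y) = sup_x {y*x - a*x^2 - b*x} = sup_x {(y-b)*x - a*x^2}
FOC: (y - b) - 2a*x = 0 => x* = (y - b)/(2a)
x* = (8.5981 - 6)/(2*4) = 0.3248
f*(8.5981) = (y-b)^2/(4a) = (8.5981 - 6)^2/(4*4)
= 6.7501/16 = 0.4219


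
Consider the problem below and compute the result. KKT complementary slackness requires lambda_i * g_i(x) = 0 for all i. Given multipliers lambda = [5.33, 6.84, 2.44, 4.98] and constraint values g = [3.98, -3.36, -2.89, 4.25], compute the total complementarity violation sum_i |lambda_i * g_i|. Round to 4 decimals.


KKT complementary slackness check:
lambda_1 * g_1 = 5.33 * 3.98 = 21.2134
lambda_2 * g_2 = 6.84 * -3.36 = -22.9824
lambda_3 * g_3 = 2.44 * -2.89 = -7.0516
lambda_4 * g_4 = 4.98 * 4.25 = 21.165
Total violation = 21.2134 + 22.9824 + 7.0516 + 21.165 = 72.4124


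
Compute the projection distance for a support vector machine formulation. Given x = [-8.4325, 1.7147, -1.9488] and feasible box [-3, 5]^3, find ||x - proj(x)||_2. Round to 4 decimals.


Project each component onto [-3, 5].
clip(-8.4325) = -3.0, clip(1.7147) = 1.7147, clip(-1.9488) = -1.9488
Projection = [-3.0, 1.7147, -1.9488]
Squared diffs: [29.5121, 0.0, 0.0]
Distance = sqrt(29.5121) = 5.4325


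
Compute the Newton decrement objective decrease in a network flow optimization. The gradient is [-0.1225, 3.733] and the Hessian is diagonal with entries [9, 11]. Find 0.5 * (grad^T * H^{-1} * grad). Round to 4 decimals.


Step 1: H is diagonal, so H^(-1) * g = [-0.0136, 0.3394].
Step 2: g^T H^(-1) g = sum_i g_i^2 / H_ii
  = (-0.1225)^2/9 + (3.733)^2/11
  = 0.0017 + 1.2668 = 1.2685
Step 3: Objective decrease = 0.5 * g^T H^(-1) g = 0.6343


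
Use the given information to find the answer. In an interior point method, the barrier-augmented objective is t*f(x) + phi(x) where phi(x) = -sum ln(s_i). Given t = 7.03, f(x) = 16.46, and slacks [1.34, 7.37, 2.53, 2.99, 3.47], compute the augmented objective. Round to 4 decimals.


Step 1: Compute log-barrier.
ln values: [0.2927, 1.9974, 0.9282, 1.0953, 1.2442]
phi = -(0.2927 + 1.9974 + 0.9282 + 1.0953 + 1.2442) = -5.5577
Step 2: Compute augmented objective.
t*f(x) = 7.03*16.46 = 115.7138
Total = 115.7138 - 5.5577 = 110.1561


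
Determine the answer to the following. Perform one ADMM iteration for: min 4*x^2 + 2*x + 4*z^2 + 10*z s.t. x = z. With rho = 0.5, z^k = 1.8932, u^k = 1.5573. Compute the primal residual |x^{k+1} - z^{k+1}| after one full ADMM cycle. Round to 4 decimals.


ADMM iteration with rho = 0.5, z^k = 1.8932, u^k = 1.5573
Step 1: x-update.
Minimize 4*x^2 + 2*x + (0.5/2)*(x - 1.8932 + 1.5573)^2
FOC: (2*4 + 0.5)*x = -2 + 0.5*(1.8932 - 1.5573)
x^{k+1} = -0.2155
Step 2: z-update.
Minimize 4*z^2 + 10*z + (0.5/2)*(-0.2155 - z + 1.5573)^2
FOC: (2*4 + 0.5)*z = -10 + 0.5*(-0.2155 + 1.5573)
z^{k+1} = -1.0975
Step 3: u-update.
u^{k+1} = 1.5573 - 0.2155 + 1.0975 = 2.4393
Step 4: Primal residual = |-0.2155 + 1.0975| = 0.882


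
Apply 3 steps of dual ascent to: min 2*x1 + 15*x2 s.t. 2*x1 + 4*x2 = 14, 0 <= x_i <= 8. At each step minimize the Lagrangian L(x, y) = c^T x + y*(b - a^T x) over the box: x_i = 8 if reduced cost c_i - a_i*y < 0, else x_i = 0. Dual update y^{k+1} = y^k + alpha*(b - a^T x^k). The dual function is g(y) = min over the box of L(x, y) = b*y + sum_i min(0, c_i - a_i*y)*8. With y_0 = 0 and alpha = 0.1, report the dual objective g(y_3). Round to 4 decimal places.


Dual ascent for LP: min 2*x1 + 15*x2, 2*x1 + 4*x2 = 14, 0 <= x_i <= 8
Step 1: y^k = 0.0, reduced costs: (2.0, 15.0)
  x^k = (0.0, 0.0), subgradient = b - a^T x = 14.0
  y^{k+1} = 0.0 + 0.1*14.0 = 1.4
Step 2: y^k = 1.4, reduced costs: (-0.8, 9.4)
  x^k = (8.0, 0.0), subgradient = b - a^T x = -2.0
  y^{k+1} = 1.4 + 0.1*-2.0 = 1.2
Step 3: y^k = 1.2, reduced costs: (-0.4, 10.2)
  x^k = (8.0, 0.0), subgradient = b - a^T x = -2.0
  y^{k+1} = 1.2 + 0.1*-2.0 = 1.0
Dual objective at y_3 = 1.0: reduced costs (0.0, 11.0), box minimizer x = (0.0, 0.0)
g(y_3) = b*y + (c1 - a1*y)*x1 + (c2 - a2*y)*x2 = 14*1.0 + 0.0*0.0 + 11.0*0.0 = 14.0 + 0.0 + 0.0 = 14.0


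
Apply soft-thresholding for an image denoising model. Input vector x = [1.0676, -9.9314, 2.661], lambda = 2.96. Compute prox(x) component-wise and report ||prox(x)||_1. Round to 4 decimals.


Soft-thresholding with lambda = 2.96:
prox(1.0676) = sign(1.0676)*max(|1.0676| - 2.96, 0) = 0.0
prox(-9.9314) = sign(-9.9314)*max(|-9.9314| - 2.96, 0) = -6.9714
prox(2.661) = sign(2.661)*max(|2.661| - 2.96, 0) = 0.0
prox(x) = [0.0, -6.9714, 0.0]
||prox(x)||_1 = 0.0 + 6.9714 + 0.0 = 6.9714


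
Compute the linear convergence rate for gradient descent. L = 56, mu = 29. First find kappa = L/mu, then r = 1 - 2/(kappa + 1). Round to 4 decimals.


Step 1: Compute the condition number.
kappa = L/mu = 56/29 = 1.931
Step 2: Compute the convergence rate.
r = 1 - 2/(kappa + 1) = 1 - 2*mu/(L + mu) = (L - mu)/(L + mu) = 27/85 = 0.3176


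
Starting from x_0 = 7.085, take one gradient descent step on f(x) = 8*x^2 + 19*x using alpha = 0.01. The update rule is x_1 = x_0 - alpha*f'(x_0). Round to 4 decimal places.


We compute the gradient at x_0 and apply the update.
f'(x) = 16*x + 19
f'(7.085) = 16*7.085 + 19 = 132.36
x_1 = 7.085 - 0.01*132.36 = 5.7614


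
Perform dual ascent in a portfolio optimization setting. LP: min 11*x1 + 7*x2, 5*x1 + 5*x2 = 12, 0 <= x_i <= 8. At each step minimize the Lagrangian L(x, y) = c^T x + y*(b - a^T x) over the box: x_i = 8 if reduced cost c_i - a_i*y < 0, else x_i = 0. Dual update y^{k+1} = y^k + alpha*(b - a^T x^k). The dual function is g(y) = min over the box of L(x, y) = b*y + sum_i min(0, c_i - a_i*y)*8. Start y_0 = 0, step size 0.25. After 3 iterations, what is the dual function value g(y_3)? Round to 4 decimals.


Dual ascent for LP: min 11*x1 + 7*x2, 5*x1 + 5*x2 = 12, 0 <= x_i <= 8
Step 1: y^k = 0.0, reduced costs: (11.0, 7.0)
  x^k = (0.0, 0.0), subgradient = b - a^T x = 12.0
  y^{k+1} = 0.0 + 0.25*12.0 = 3.0
Step 2: y^k = 3.0, reduced costs: (-4.0, -8.0)
  x^k = (8.0, 8.0), subgradient = b - a^T x = -68.0
  y^{k+1} = 3.0 + 0.25*-68.0 = -14.0
Step 3: y^k = -14.0, reduced costs: (81.0, 77.0)
  x^k = (0.0, 0.0), subgradient = b - a^T x = 12.0
  y^{k+1} = -14.0 + 0.25*12.0 = -11.0
Dual objective at y_3 = -11.0: reduced costs (66.0, 62.0), box minimizer x = (0.0, 0.0)
g(y_3) = b*y + (c1 - a1*y)*x1 + (c2 - a2*y)*x2 = 12*(-11.0) + 66.0*0.0 + 62.0*0.0 = -132.0 + 0.0 + 0.0 = -132.0


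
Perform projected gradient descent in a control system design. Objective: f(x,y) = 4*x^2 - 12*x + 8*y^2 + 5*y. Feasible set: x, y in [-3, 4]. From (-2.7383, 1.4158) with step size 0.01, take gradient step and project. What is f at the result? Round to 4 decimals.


Step 1: Compute gradient at (-2.7383, 1.4158).
grad_x = 2*4*-2.7383 - 12 = -33.9064
grad_y = 2*8*1.4158 + 5 = 27.6528
Step 2: Gradient step.
x_raw = -2.7383 - 0.01*-33.9064 = -2.3992
y_raw = 1.4158 - 0.01*27.6528 = 1.1393
Step 3: Project onto [-3, 4].
x_proj = clip(-2.3992) = -2.3992
y_proj = clip(1.1393) = 1.1393
Step 4: Evaluate f.
f(-2.3992, 1.1393) = 67.8961


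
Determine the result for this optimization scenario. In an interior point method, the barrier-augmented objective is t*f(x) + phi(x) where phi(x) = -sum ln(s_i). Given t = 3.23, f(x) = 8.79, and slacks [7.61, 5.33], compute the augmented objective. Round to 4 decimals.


Step 1: Compute log-barrier.
ln values: [2.0295, 1.6734]
phi = -(2.0295 + 1.6734) = -3.7028
Step 2: Compute augmented objective.
t*f(x) = 3.23*8.79 = 28.3917
Total = 28.3917 - 3.7028 = 24.6889


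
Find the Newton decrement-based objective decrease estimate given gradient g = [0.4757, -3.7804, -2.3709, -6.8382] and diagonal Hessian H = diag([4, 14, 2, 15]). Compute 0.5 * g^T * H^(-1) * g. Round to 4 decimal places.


Step 1: H is diagonal, so H^(-1) * g = [0.1189, -0.27, -1.1855, -0.4559].
Step 2: g^T H^(-1) g = sum_i g_i^2 / H_ii
  = (0.4757)^2/4 + (-3.7804)^2/14 + (-2.3709)^2/2 + (-6.8382)^2/15
  = 0.0566 + 1.0208 + 2.8106 + 3.1174 = 7.0054
Step 3: Objective decrease = 0.5 * g^T H^(-1) g = 3.5027


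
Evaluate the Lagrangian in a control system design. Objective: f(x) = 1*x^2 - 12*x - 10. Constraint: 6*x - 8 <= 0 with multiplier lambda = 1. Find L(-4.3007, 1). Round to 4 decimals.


Step 1: Evaluate f(x).
f(-4.3007) = 1*(-4.3007)^2 - 12*(-4.3007) - 10 = 60.1044
Step 2: Evaluate g(x).
g(-4.3007) = 6*-4.3007 - 8 = -33.8042
Step 3: Compute Lagrangian.
L = 60.1044 + 1*-33.8042 = 26.3002


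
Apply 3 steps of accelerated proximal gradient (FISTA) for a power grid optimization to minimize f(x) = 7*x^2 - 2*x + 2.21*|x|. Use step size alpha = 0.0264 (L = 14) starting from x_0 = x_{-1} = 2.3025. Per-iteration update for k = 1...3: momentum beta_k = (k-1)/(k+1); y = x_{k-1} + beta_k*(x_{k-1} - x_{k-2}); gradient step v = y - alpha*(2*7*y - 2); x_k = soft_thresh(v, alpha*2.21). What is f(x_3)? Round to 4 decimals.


FISTA on f(x) = 7*x^2 - 2*x + 2.21*|x|
L = 14, alpha = 0.0264
Iteration 1: beta = 0.0, y = 2.3025 + 0.0*(2.3025 - 2.3025) = 2.3025
  grad(y) = 30.235, v = y - alpha*grad = 1.5043
  prox(v) = soft_thresh(1.5043, 0.0583) = 1.446
Iteration 2: beta = 0.3333, y = 1.446 + 0.3333*(1.446 - 2.3025) = 1.1604
  grad(y) = 14.2461, v = y - alpha*grad = 0.7843
  prox(v) = soft_thresh(0.7843, 0.0583) = 0.726
Iteration 3: beta = 0.5, y = 0.726 + 0.5*(0.726 - 1.446) = 0.366
  grad(y) = 3.1242, v = y - alpha*grad = 0.2835
  prox(v) = soft_thresh(0.2835, 0.0583) = 0.2252
f(x_3) = 7*0.2252^2 - 2*0.2252 + 2.21*|0.2252| = 0.4023


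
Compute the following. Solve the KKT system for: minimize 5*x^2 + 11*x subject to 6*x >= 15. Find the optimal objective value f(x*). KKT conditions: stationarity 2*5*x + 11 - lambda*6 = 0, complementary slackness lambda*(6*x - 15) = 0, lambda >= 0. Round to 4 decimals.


Step 1: Try lambda = 0 (constraint inactive).
x_unc = -11/(2*5) = -1.1
Check: 6*-1.1 = -6.6 < 15 -- violated!
Step 2: Constraint must be active: 6*x = 15
x* = 15/6 = 2.5
lambda = (2*5*2.5 + 11)/6 = 6.0
Step 3: Compute optimal value.
f(x*) = 5*2.5^2 + 11*2.5 = 58.75


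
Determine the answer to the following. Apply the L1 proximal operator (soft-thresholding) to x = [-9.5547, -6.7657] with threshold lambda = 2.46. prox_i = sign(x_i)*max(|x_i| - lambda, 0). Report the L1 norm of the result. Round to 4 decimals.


Soft-thresholding with lambda = 2.46:
prox(-9.5547) = sign(-9.5547)*max(|-9.5547| - 2.46, 0) = -7.0947
prox(-6.7657) = sign(-6.7657)*max(|-6.7657| - 2.46, 0) = -4.3057
prox(x) = [-7.0947, -4.3057]
||prox(x)||_1 = 7.0947 + 4.3057 = 11.4004


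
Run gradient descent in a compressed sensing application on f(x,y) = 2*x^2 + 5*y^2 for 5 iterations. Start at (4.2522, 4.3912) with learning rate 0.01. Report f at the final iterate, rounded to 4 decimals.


Gradient descent on f(x,y) = 2*x^2 + 5*y^2.
Starting point: (4.2522, 4.3912), alpha = 0.01
Step 1: grad_x = 2*2*4.2522 = 17.0088, grad_y = 2*5*4.3912 = 43.912
  x_1 = 4.2522 - 0.01*17.0088 = 4.0821
  y_1 = 4.3912 - 0.01*43.912 = 3.9521
Step 2: grad_x = 2*2*4.0821 = 16.3284, grad_y = 2*5*3.9521 = 39.5208
  x_2 = 4.0821 - 0.01*16.3284 = 3.9188
  y_2 = 3.9521 - 0.01*39.5208 = 3.5569
Step 3: grad_x = 2*2*3.9188 = 15.6753, grad_y = 2*5*3.5569 = 35.5687
  x_3 = 3.9188 - 0.01*15.6753 = 3.7621
  y_3 = 3.5569 - 0.01*35.5687 = 3.2012
Step 4: grad_x = 2*2*3.7621 = 15.0483, grad_y = 2*5*3.2012 = 32.0118
  x_4 = 3.7621 - 0.01*15.0483 = 3.6116
  y_4 = 3.2012 - 0.01*32.0118 = 2.8811
Step 5: grad_x = 2*2*3.6116 = 14.4464, grad_y = 2*5*2.8811 = 28.8107
  x_5 = 3.6116 - 0.01*14.4464 = 3.4671
  y_5 = 2.8811 - 0.01*28.8107 = 2.593
f(3.4671, 2.593) = 2*3.4671^2 + 5*2.593^2 = 57.6591


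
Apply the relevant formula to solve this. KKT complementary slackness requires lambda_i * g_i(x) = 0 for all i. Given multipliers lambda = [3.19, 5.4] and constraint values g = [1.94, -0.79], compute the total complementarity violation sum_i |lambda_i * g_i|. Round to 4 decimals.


KKT complementary slackness check:
lambda_1 * g_1 = 3.19 * 1.94 = 6.1886
lambda_2 * g_2 = 5.4 * -0.79 = -4.266
Total violation = 6.1886 + 4.266 = 10.4546


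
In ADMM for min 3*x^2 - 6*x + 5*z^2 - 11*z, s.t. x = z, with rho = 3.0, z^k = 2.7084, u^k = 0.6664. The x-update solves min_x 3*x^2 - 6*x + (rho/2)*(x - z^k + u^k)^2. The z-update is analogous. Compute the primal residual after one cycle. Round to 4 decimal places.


ADMM iteration with rho = 3.0, z^k = 2.7084, u^k = 0.6664
Step 1: x-update.
Minimize 3*x^2 - 6*x + (3.0/2)*(x - 2.7084 + 0.6664)^2
FOC: (2*3 + 3.0)*x = 6 + 3.0*(2.7084 - 0.6664)
x^{k+1} = 1.3473
Step 2: z-update.
Minimize 5*z^2 - 11*z + (3.0/2)*(1.3473 - z + 0.6664)^2
FOC: (2*5 + 3.0)*z = 11 + 3.0*(1.3473 + 0.6664)
z^{k+1} = 1.3109
Step 3: u-update.
u^{k+1} = 0.6664 + 1.3473 - 1.3109 = 0.7029
Step 4: Primal residual = |1.3473 - 1.3109| = 0.0365


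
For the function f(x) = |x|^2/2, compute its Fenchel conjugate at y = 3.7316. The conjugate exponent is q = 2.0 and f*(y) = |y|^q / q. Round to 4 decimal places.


The conjugate exponent q satisfies 1/p + 1/q = 1.
p = 2, so q = 2/(2 - 1) = 2.0
|y|^q = 3.7316^2.0 = 13.9248
f*(3.7316) = 13.9248 / 2.0 = 6.9624


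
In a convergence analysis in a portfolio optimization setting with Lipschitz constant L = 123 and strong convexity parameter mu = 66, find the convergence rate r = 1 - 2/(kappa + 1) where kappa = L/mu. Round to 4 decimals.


Step 1: Compute the condition number.
kappa = L/mu = 123/66 = 1.8636
Step 2: Compute the convergence rate.
r = 1 - 2/(kappa + 1) = 1 - 2*mu/(L + mu) = (L - mu)/(L + mu) = 57/189 = 0.3016


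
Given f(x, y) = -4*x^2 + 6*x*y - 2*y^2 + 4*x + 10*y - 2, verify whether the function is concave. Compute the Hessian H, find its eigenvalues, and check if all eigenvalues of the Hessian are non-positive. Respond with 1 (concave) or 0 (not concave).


The Hessian of f(x,y) = -4*x^2 + 6*x*y - 2*y^2 + 4*x + 10*y - 2 is:
H = [[-8, 6], [6, -4]]
Trace = -8 - 4 = -12
Determinant = -8*-4 - (6)^2 = -4
Discriminant = (-12)^2 - 4*-4 = 160.0
Eigenvalues: lambda_1 = -12.3246, lambda_2 = 0.3246
The function is not concave.

0


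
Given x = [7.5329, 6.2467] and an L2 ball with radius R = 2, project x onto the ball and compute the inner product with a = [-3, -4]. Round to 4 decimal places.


Step 1: Compute ||x|| (intermediates to 6 decimals).
||x|| = sqrt(7.5329^2 + 6.2467^2) = 9.786002
Step 2: Project.
Since ||x|| > R, scale = R/||x|| = 2/9.786002 = 0.204374, proj(x) = scale * x
proj(x) = [1.539529, 1.276663]
Step 3: Dot product.
a^T * proj(x) = -3*1.539529 - 4*1.276663 = -9.7252


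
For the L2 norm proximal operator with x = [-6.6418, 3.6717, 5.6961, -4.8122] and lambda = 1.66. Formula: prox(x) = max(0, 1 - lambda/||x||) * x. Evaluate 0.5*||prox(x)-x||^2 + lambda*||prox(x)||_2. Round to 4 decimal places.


Step 1: Compute ||x||.
||x|| = 10.6394
Step 2: Compute scaling factor.
scale = max(0, 1 - 1.66/10.6394) = 0.844
Step 3: prox(x) = [-5.6055, 3.0988, 4.8074, -4.0614]
||prox(x)|| = 8.9794
Step 4: Proximal objective.
0.5*||prox-x||^2 = 1.3778
lambda*||prox|| = 14.9058
Total = 16.2837


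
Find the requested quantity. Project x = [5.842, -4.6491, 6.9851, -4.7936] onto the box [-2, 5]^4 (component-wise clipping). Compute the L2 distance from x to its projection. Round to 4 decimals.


Project each component onto [-2, 5].
clip(5.842) = 5.0, clip(-4.6491) = -2.0, clip(6.9851) = 5.0, clip(-4.7936) = -2.0
Projection = [5.0, -2.0, 5.0, -2.0]
Squared diffs: [0.709, 7.0177, 3.9406, 7.8042]
Distance = sqrt(19.4715) = 4.4127


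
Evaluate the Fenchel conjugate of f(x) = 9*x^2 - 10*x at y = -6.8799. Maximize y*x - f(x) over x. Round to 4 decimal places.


f*(y) = sup_x {y*x - a*x^2 - b*x} = sup_x {(y-b)*x - a*x^2}
FOC: (y - b) - 2a*x = 0 => x* = (y - b)/(2a)
x* = (-6.8799 + 10)/(2*9) = 0.1733
f*(-6.8799) = (y-b)^2/(4a) = (-6.8799 + 10)^2/(4*9)
= 9.735/36 = 0.2704


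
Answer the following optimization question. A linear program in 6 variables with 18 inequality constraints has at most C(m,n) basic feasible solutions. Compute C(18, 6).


Each vertex corresponds to some choice of n active constraints out of m, so the number of vertices is at most C(m, n) = m! / (n!(m-n)!).
m = 18, n = 6
Numerator: 18 * 17 * 16 * 15 * 14 * 13
Denominator: 6! = 720
C(18, 6) = 18564


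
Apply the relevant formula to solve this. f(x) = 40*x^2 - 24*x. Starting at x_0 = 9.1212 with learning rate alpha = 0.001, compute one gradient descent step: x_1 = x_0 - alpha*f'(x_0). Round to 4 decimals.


We compute the gradient at x_0 and apply the update.
f'(x) = 80*x - 24
f'(9.1212) = 80*9.1212 - 24 = 705.696
x_1 = 9.1212 - 0.001*705.696 = 8.4155


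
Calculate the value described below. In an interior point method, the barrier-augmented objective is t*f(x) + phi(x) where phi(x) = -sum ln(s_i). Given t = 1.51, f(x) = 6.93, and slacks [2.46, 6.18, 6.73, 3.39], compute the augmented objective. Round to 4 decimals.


Step 1: Compute log-barrier.
ln values: [0.9002, 1.8213, 1.9066, 1.2208]
phi = -(0.9002 + 1.8213 + 1.9066 + 1.2208) = -5.8489
Step 2: Compute augmented objective.
t*f(x) = 1.51*6.93 = 10.4643
Total = 10.4643 - 5.8489 = 4.6154


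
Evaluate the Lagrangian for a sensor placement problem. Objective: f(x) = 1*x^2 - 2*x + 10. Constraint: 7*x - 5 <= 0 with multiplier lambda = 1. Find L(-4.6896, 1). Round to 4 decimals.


Step 1: Evaluate f(x).
f(-4.6896) = 1*(-4.6896)^2 - 2*(-4.6896) + 10 = 41.3715
Step 2: Evaluate g(x).
g(-4.6896) = 7*-4.6896 - 5 = -37.8272
Step 3: Compute Lagrangian.
L = 41.3715 + 1*-37.8272 = 3.5443


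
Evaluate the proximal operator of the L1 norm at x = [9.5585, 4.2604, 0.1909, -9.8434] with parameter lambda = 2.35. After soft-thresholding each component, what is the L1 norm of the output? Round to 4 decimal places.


Soft-thresholding with lambda = 2.35:
prox(9.5585) = sign(9.5585)*max(|9.5585| - 2.35, 0) = 7.2085
prox(4.2604) = sign(4.2604)*max(|4.2604| - 2.35, 0) = 1.9104
prox(0.1909) = sign(0.1909)*max(|0.1909| - 2.35, 0) = 0.0
prox(-9.8434) = sign(-9.8434)*max(|-9.8434| - 2.35, 0) = -7.4934
prox(x) = [7.2085, 1.9104, 0.0, -7.4934]
||prox(x)||_1 = 7.2085 + 1.9104 + 0.0 + 7.4934 = 16.6123


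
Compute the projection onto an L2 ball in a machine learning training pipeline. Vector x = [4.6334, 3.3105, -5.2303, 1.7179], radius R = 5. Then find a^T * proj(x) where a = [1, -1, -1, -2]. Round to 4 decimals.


Step 1: Compute ||x|| (intermediates to 6 decimals).
||x|| = sqrt(4.6334^2 + 3.3105^2 + (-5.2303)^2 + 1.7179^2) = 7.920544
Step 2: Project.
Since ||x|| > R, scale = R/||x|| = 5/7.920544 = 0.63127, proj(x) = scale * x
proj(x) = [2.924926, 2.089819, -3.301731, 1.084459]
Step 3: Dot product.
a^T * proj(x) = 1*2.924926 - 1*2.089819 - 1*(-3.301731) - 2*1.084459 = 1.9679


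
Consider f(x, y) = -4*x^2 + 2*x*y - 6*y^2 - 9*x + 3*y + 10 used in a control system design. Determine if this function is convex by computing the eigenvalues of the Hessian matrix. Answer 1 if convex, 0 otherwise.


The Hessian of f(x,y) = -4*x^2 + 2*x*y - 6*y^2 - 9*x + 3*y + 10 is:
H = [[-8, 2], [2, -12]]
Trace = -8 - 12 = -20
Determinant = -8*-12 - (2)^2 = 92
Discriminant = (-20)^2 - 4*92 = 32.0
Eigenvalues: lambda_1 = -12.8284, lambda_2 = -7.1716
The function is not convex.

0


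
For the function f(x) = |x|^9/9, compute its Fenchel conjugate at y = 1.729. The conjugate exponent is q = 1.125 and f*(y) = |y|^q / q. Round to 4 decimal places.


The conjugate exponent q satisfies 1/p + 1/q = 1.
p = 9, so q = 9/(9 - 1) = 1.125
|y|^q = 1.729^1.125 = 1.8515
f*(1.729) = 1.8515 / 1.125 = 1.6458


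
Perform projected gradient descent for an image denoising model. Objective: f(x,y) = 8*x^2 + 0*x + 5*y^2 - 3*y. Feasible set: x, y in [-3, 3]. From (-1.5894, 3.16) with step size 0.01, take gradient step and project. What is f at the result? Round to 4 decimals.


Step 1: Compute gradient at (-1.5894, 3.16).
grad_x = 2*8*-1.5894 + 0 = -25.4304
grad_y = 2*5*3.16 - 3 = 28.6
Step 2: Gradient step.
x_raw = -1.5894 - 0.01*-25.4304 = -1.3351
y_raw = 3.16 - 0.01*28.6 = 2.874
Step 3: Project onto [-3, 3].
x_proj = clip(-1.3351) = -1.3351
y_proj = clip(2.874) = 2.874
Step 4: Evaluate f.
f(-1.3351, 2.874) = 46.9372


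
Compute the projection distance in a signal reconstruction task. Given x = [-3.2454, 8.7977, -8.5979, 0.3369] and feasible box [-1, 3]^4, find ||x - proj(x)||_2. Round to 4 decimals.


Project each component onto [-1, 3].
clip(-3.2454) = -1.0, clip(8.7977) = 3.0, clip(-8.5979) = -1.0, clip(0.3369) = 0.3369
Projection = [-1.0, 3.0, -1.0, 0.3369]
Squared diffs: [5.0418, 33.6133, 57.7281, 0.0]
Distance = sqrt(96.3832) = 9.8175


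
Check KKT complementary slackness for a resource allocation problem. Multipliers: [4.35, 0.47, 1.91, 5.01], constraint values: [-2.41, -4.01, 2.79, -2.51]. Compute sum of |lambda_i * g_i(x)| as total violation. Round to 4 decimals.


KKT complementary slackness check:
lambda_1 * g_1 = 4.35 * -2.41 = -10.4835
lambda_2 * g_2 = 0.47 * -4.01 = -1.8847
lambda_3 * g_3 = 1.91 * 2.79 = 5.3289
lambda_4 * g_4 = 5.01 * -2.51 = -12.5751
Total violation = 10.4835 + 1.8847 + 5.3289 + 12.5751 = 30.2722


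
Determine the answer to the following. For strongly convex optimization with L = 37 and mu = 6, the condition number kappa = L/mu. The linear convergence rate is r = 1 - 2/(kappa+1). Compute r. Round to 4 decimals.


Step 1: Compute the condition number.
kappa = L/mu = 37/6 = 6.1667
Step 2: Compute the convergence rate.
r = 1 - 2/(kappa + 1) = 1 - 2*mu/(L + mu) = (L - mu)/(L + mu) = 31/43 = 0.7209


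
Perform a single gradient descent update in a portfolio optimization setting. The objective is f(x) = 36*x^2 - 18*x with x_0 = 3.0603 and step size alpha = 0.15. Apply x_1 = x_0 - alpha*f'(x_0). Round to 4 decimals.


We compute the gradient at x_0 and apply the update.
f'(x) = 72*x - 18
f'(3.0603) = 72*3.0603 - 18 = 202.3416
x_1 = 3.0603 - 0.15*202.3416 = -27.2909


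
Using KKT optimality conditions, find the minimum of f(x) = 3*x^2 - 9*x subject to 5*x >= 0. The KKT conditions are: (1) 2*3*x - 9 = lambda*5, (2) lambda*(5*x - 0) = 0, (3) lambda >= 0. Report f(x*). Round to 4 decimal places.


Step 1: Try lambda = 0 (constraint inactive).
Stationarity: 2*3*x - 9 = 0
x* = 9/(2*3) = 1.5
Check constraint: 5*1.5 = 7.5 >= 0 -- satisfied.
Step 2: Compute optimal value.
f(x*) = 3*1.5^2 - 9*1.5 = -6.75


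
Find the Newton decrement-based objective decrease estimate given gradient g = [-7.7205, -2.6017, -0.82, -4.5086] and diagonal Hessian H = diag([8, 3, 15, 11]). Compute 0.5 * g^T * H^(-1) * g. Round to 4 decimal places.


Step 1: H is diagonal, so H^(-1) * g = [-0.9651, -0.8672, -0.0547, -0.4099].
Step 2: g^T H^(-1) g = sum_i g_i^2 / H_ii
  = (-7.7205)^2/8 + (-2.6017)^2/3 + (-0.82)^2/15 + (-4.5086)^2/11
  = 7.4508 + 2.2563 + 0.0448 + 1.848 = 11.5998
Step 3: Objective decrease = 0.5 * g^T H^(-1) g = 5.7999


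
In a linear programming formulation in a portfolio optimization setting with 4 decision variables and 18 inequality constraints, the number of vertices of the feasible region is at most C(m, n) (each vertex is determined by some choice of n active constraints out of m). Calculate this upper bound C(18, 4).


Each vertex corresponds to some choice of n active constraints out of m, so the number of vertices is at most C(m, n) = m! / (n!(m-n)!).
m = 18, n = 4
Numerator: 18 * 17 * 16 * 15
Denominator: 4! = 24
C(18, 4) = 3060
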